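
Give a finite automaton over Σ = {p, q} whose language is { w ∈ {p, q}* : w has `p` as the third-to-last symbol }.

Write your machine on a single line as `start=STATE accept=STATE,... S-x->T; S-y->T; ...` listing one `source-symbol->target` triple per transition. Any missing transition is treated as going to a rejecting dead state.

Because acceptance depends on a position counted from the end, the machine has to buffer the most recent 3 symbols. Make each state the string of the last up-to-3 symbols read; on input `x` shift the window left and append `x`. Accept when the buffered window has length 3 and begins with `p`.
15 states suffice.
          p    q  
>  S0     S1   S2 
   S1     S3   S4 
   S2     S5   S6 
   S3     S7   S8 
   S4     S9  S10 
   S5    S11  S12 
   S6    S13  S14 
 * S7     S7   S8 
 * S8     S9  S10 
 * S9    S11  S12 
 * S10   S13  S14 
   S11    S7   S8 
   S12    S9  S10 
   S13   S11  S12 
   S14   S13  S14 
(> = start, * = accepting)

start=S0; accept=S7,S8,S9,S10; S0-p->S1; S0-q->S2; S1-p->S3; S1-q->S4; S2-p->S5; S2-q->S6; S3-p->S7; S3-q->S8; S4-p->S9; S4-q->S10; S5-p->S11; S5-q->S12; S6-p->S13; S6-q->S14; S7-p->S7; S7-q->S8; S8-p->S9; S8-q->S10; S9-p->S11; S9-q->S12; S10-p->S13; S10-q->S14; S11-p->S7; S11-q->S8; S12-p->S9; S12-q->S10; S13-p->S11; S13-q->S12; S14-p->S13; S14-q->S14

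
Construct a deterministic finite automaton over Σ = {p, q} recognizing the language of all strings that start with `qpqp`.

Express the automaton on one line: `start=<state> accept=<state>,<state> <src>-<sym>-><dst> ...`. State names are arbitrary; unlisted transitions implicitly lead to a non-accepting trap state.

start=s0 accept=s4 s0-p->s5 s0-q->s1 s1-p->s2 s1-q->s5 s2-p->s5 s2-q->s3 s3-p->s4 s3-q->s5 s4-p->s4 s4-q->s4 s5-p->s5 s5-q->s5

Check the first 4 symbols one by one: s0 through s3 record how many have matched `qpqp` so far; any wrong symbol goes to the dead state s5. After all 4 match we enter the accepting sink s4.
With 6 states:
        p   q  
>  s0   s5  s1 
   s1   s2  s5 
   s2   s5  s3 
   s3   s4  s5 
 * s4   s4  s4 
   s5   s5  s5 
(> = start, * = accepting)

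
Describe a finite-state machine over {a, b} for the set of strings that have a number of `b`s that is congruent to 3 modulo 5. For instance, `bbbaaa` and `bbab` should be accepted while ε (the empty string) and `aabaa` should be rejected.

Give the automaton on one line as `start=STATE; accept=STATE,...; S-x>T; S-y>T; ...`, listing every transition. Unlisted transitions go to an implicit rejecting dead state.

start=q0; accept=q3; q0-a>q0; q0-b>q1; q1-a>q1; q1-b>q2; q2-a>q2; q2-b>q3; q3-a>q3; q3-b>q4; q4-a>q4; q4-b>q0

Keep the running count of `b`s modulo 5: each `b` advances along the cycle q0 → q1 → q2 → q3 → q4 → q0 while other symbols loop. Accept at q3.
With 5 states:
        a   b  
>  q0   q0  q1 
   q1   q1  q2 
   q2   q2  q3 
 * q3   q3  q4 
   q4   q4  q0 
(> = start, * = accepting)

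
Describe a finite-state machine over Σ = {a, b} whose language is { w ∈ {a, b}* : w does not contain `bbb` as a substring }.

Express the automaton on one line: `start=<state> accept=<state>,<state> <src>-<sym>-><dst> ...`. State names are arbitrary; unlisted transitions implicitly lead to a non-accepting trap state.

start=q0 accept=q0,q1,q2 q0-a->q0 q0-b->q1 q1-a->q0 q1-b->q2 q2-a->q0 q2-b->q3 q3-a->q3 q3-b->q3

This is the complement of 'contains `bbb`'. Use the same substring-matching states — q0 through q3 holding how much of `bbb` has just been matched — but flip the accepting set: everything except the trap q3 accepts.
With 4 states:
        a   b  
>* q0   q0  q1 
 * q1   q0  q2 
 * q2   q0  q3 
   q3   q3  q3 
(> = start, * = accepting)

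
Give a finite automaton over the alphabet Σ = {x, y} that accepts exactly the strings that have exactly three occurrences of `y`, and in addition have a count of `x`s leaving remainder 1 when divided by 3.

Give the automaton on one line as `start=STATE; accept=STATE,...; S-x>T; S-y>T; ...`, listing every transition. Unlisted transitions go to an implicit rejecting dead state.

Run two small machines in parallel and take their product. The first has 5 states tracking the count of `y`s, saturating at 4; the second has 3 states tracking the count of `x`s modulo 3. A product state is a pair (one from each), accepting exactly when both do. Equivalent product states are then merged.
          x    y  
>  q0     q1   q2 
   q1     q3   q4 
   q2     q4   q5 
   q3     q0   q6 
   q4     q6   q7 
   q5     q7   q8 
   q6     q2   q9 
   q7     q9  q10 
   q8    q10  q11 
   q9     q5  q12 
 * q10   q12  q11 
   q11   q11  q11 
   q12    q8  q11 
(> = start, * = accepting)

start=q0; accept=q10; q0-x>q1; q0-y>q2; q1-x>q3; q1-y>q4; q2-x>q4; q2-y>q5; q3-x>q0; q3-y>q6; q4-x>q6; q4-y>q7; q5-x>q7; q5-y>q8; q6-x>q2; q6-y>q9; q7-x>q9; q7-y>q10; q8-x>q10; q8-y>q11; q9-x>q5; q9-y>q12; q10-x>q12; q10-y>q11; q11-x>q11; q11-y>q11; q12-x>q8; q12-y>q11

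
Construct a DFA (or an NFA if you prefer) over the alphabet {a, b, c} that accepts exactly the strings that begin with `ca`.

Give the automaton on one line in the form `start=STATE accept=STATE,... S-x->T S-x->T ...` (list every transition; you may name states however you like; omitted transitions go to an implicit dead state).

Walk along `ca` while the input agrees: from S0 take `c` to S1, and so on. Any deviation drops to the rejecting sink S3. Once S2 is reached the prefix is confirmed and every continuation is accepted.
A 4-state machine:
        a   b   c  
>  S0   S3  S3  S1 
   S1   S2  S3  S3 
 * S2   S2  S2  S2 
   S3   S3  S3  S3 
(> = start, * = accepting)

start=S0 accept=S2 S0-a->S3 S0-b->S3 S0-c->S1 S1-a->S2 S1-b->S3 S1-c->S3 S2-a->S2 S2-b->S2 S2-c->S2 S3-a->S3 S3-b->S3 S3-c->S3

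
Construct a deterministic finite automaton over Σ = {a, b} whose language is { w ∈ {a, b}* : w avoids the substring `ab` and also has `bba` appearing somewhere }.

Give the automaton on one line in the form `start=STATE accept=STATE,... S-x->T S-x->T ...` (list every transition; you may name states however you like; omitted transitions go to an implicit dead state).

start=q0 accept=q4 q0-a->q1 q0-b->q2 q1-a->q1 q1-b->q1 q2-a->q1 q2-b->q3 q3-a->q4 q3-b->q3 q4-a->q4 q4-b->q1

Handle the two conditions separately and then intersect. One (3 states) tracks partial matches of the forbidden pattern `ab`; the other (4 states) tracks whether and how much of `bba` has been seen. Each combined state is a pair, one component from each; accept when both components accept. After merging equivalent states the machine shrinks.
5 states suffice.
        a   b  
>  q0   q1  q2 
   q1   q1  q1 
   q2   q1  q3 
   q3   q4  q3 
 * q4   q4  q1 
(> = start, * = accepting)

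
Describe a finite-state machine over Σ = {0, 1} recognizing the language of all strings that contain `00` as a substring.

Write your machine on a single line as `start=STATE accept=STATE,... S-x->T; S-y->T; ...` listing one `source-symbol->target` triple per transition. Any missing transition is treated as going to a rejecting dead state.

States s0..s1 record the length of the longest prefix of `00` that matches the current input suffix. Reaching s2 means `00` has been seen, and we stay there forever. Accept from s2.
A 3-state machine:
        0   1  
>  s0   s1  s0 
   s1   s2  s0 
 * s2   s2  s2 
(> = start, * = accepting)

start=s0; accept=s2; s0-0->s1; s0-1->s0; s1-0->s2; s1-1->s0; s2-0->s2; s2-1->s2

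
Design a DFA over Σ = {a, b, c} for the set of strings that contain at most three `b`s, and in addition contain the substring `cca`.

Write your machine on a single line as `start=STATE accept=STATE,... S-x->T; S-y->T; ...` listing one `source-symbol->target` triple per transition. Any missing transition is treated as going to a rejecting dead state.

start=s0; accept=s9,s13,s15,s16; s0-a->s0; s0-b->s1; s0-c->s2; s1-a->s1; s1-b->s3; s1-c->s4; s2-a->s0; s2-b->s1; s2-c->s5; s3-a->s3; s3-b->s6; s3-c->s7; s4-a->s1; s4-b->s3; s4-c->s8; s5-a->s9; s5-b->s1; s5-c->s5; s6-a->s6; s6-b->s10; s6-c->s11; s7-a->s3; s7-b->s6; s7-c->s12; s8-a->s13; s8-b->s3; s8-c->s8; s9-a->s9; s9-b->s13; s9-c->s9; s10-a->s10; s10-b->s10; s10-c->s10; s11-a->s6; s11-b->s10; s11-c->s14; s12-a->s15; s12-b->s6; s12-c->s12; s13-a->s13; s13-b->s15; s13-c->s13; s14-a->s16; s14-b->s10; s14-c->s14; s15-a->s15; s15-b->s16; s15-c->s15; s16-a->s16; s16-b->s10; s16-c->s16

Run two small machines in parallel and take their product. One (5 states) tracks the count of `b`s, saturating at 4; the other (4 states) tracks whether and how much of `cca` has been seen. Each combined state is a pair, one component from each; accept when both components accept. Minimizing collapses redundant product states.
          a    b    c  
>  s0     s0   s1   s2 
   s1     s1   s3   s4 
   s2     s0   s1   s5 
   s3     s3   s6   s7 
   s4     s1   s3   s8 
   s5     s9   s1   s5 
   s6     s6  s10  s11 
   s7     s3   s6  s12 
   s8    s13   s3   s8 
 * s9     s9  s13   s9 
   s10   s10  s10  s10 
   s11    s6  s10  s14 
   s12   s15   s6  s12 
 * s13   s13  s15  s13 
   s14   s16  s10  s14 
 * s15   s15  s16  s15 
 * s16   s16  s10  s16 
(> = start, * = accepting)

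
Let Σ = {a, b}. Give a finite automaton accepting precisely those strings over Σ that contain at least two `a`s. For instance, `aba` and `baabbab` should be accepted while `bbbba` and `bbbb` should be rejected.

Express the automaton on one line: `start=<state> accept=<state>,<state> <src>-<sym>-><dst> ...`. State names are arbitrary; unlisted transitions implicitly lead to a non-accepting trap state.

start=s0 accept=s2,s3 s0-a->s1 s0-b->s0 s1-a->s2 s1-b->s1 s2-a->s3 s2-b->s2 s3-a->s3 s3-b->s3

Only the number of `a`s matters, and only up to 3. Make a chain s0 → s1 → s2 → s3 advanced by each `a` (with s3 absorbing); every other symbol self-loops. The accepting set is {s2, s3}.
With 4 states:
        a   b  
>  s0   s1  s0 
   s1   s2  s1 
 * s2   s3  s2 
 * s3   s3  s3 
(> = start, * = accepting)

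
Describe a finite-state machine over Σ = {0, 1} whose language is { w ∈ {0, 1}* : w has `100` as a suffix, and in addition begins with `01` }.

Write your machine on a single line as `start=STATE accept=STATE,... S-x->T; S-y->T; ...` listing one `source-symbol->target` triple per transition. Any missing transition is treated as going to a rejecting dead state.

start=s0; accept=s5; s0-0->s1; s0-1->s2; s1-0->s2; s1-1->s3; s2-0->s2; s2-1->s2; s3-0->s4; s3-1->s3; s4-0->s5; s4-1->s3; s5-0->s6; s5-1->s3; s6-0->s6; s6-1->s3

Run two small machines in parallel and take their product. The first has 4 states tracking how much of the suffix `100` has currently been matched; the second has 4 states tracking whether the input so far still matches the prefix `01`. A product state is a pair (one from each), accepting exactly when both do. After merging equivalent states the machine shrinks.
7 states suffice.
        0   1  
>  s0   s1  s2 
   s1   s2  s3 
   s2   s2  s2 
   s3   s4  s3 
   s4   s5  s3 
 * s5   s6  s3 
   s6   s6  s3 
(> = start, * = accepting)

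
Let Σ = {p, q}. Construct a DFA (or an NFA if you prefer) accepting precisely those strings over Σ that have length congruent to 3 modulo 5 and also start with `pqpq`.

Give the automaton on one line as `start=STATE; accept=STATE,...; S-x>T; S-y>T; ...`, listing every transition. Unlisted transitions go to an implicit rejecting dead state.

Run two small machines in parallel and take their product. One (5 states) tracks the input length modulo 5; the other (6 states) tracks whether the input so far still matches the prefix `pqpq`. Each combined state is a pair, one component from each; accept when both components accept.
With 14 states:
       p  q 
>  A   B  C 
   B   D  E 
   C   D  D 
   D   F  F 
   E   G  F 
   F   H  H 
   G   H  I 
   H   J  J 
   I   K  K 
   J   C  C 
   K   L  L 
   L   M  M 
   M   N  N 
 * N   I  I 
(> = start, * = accepting)

start=A; accept=N; A-p>B; A-q>C; B-p>D; B-q>E; C-p>D; C-q>D; D-p>F; D-q>F; E-p>G; E-q>F; F-p>H; F-q>H; G-p>H; G-q>I; H-p>J; H-q>J; I-p>K; I-q>K; J-p>C; J-q>C; K-p>L; K-q>L; L-p>M; L-q>M; M-p>N; M-q>N; N-p>I; N-q>I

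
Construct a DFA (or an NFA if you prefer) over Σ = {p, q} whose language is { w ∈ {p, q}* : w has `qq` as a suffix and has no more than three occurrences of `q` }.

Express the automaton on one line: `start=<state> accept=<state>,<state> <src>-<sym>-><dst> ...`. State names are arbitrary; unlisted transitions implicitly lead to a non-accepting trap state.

Build one automaton per condition and run them in lockstep. One (3 states) tracks how much of the suffix `qq` has currently been matched; the other (5 states) tracks the count of `q`s, saturating at 4. Each combined state is a pair, one component from each; accept when both components accept.
A 12-state machine:
       p  q 
>  A   A  B 
   B   C  D 
   C   C  E 
 * D   F  G 
   E   F  G 
   F   F  H 
 * G   I  J 
   H   I  J 
   I   I  K 
   J   L  J 
   K   L  J 
   L   L  K 
(> = start, * = accepting)

start=A accept=D,G A-p->A A-q->B B-p->C B-q->D C-p->C C-q->E D-p->F D-q->G E-p->F E-q->G F-p->F F-q->H G-p->I G-q->J H-p->I H-q->J I-p->I I-q->K J-p->L J-q->J K-p->L K-q->J L-p->L L-q->K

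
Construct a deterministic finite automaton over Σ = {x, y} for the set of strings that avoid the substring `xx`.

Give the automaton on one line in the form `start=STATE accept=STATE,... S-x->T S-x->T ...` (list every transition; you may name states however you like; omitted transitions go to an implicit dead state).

start=q0 accept=q0,q1 q0-x->q1 q0-y->q0 q1-x->q2 q1-y->q0 q2-x->q2 q2-y->q2

Track partial matches of the forbidden pattern `xx`. State q2 is a dead state reached once `xx` has occurred; every other state accepts. q0 means no part of `xx` is currently matched.
A 3-state machine:
        x   y  
>* q0   q1  q0 
 * q1   q2  q0 
   q2   q2  q2 
(> = start, * = accepting)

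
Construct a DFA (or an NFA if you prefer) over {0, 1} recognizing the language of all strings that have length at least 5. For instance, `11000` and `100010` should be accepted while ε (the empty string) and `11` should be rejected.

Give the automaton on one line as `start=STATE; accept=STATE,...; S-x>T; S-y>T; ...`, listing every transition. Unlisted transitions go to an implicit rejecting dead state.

start=q0; accept=q5,q6; q0-0>q1; q0-1>q1; q1-0>q2; q1-1>q2; q2-0>q3; q2-1>q3; q3-0>q4; q3-1>q4; q4-0>q5; q4-1>q5; q5-0>q6; q5-1>q6; q6-0>q6; q6-1>q6

We only need to distinguish lengths 0, 1, …, 5, and '>5'. Chain q0 → q1 → q2 → q3 → q4 → q5 → q6 on every symbol, with q6 looping. Accepting states: {q5, q6}.
7 states suffice.
        0   1  
>  q0   q1  q1 
   q1   q2  q2 
   q2   q3  q3 
   q3   q4  q4 
   q4   q5  q5 
 * q5   q6  q6 
 * q6   q6  q6 
(> = start, * = accepting)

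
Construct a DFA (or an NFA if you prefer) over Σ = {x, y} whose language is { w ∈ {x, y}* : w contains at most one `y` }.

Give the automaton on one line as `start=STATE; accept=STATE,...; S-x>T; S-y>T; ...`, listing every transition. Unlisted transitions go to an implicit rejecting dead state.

Only the number of `y`s matters, and only up to 2. Make a chain A → B → C advanced by each `y` (with C absorbing); every other symbol self-loops. The accepting set is {A, B}.
With 3 states:
       x  y 
>* A   A  B 
 * B   B  C 
   C   C  C 
(> = start, * = accepting)

start=A; accept=A,B; A-x>A; A-y>B; B-x>B; B-y>C; C-x>C; C-y>C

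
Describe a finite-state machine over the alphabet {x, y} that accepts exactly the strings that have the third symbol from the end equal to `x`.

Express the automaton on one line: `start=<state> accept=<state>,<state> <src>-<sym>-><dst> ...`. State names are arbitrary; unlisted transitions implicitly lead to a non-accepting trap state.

Because acceptance depends on a position counted from the end, the machine has to buffer the most recent 3 symbols. Make each state the string of the last up-to-3 symbols read; on input `x` shift the window left and append `x`. Accept when the buffered window has length 3 and begins with `x`.
A 15-state machine:
          x    y  
>  q0     q1   q2 
   q1     q3   q4 
   q2     q5   q6 
   q3     q7   q8 
   q4     q9  q10 
   q5    q11  q12 
   q6    q13  q14 
 * q7     q7   q8 
 * q8     q9  q10 
 * q9    q11  q12 
 * q10   q13  q14 
   q11    q7   q8 
   q12    q9  q10 
   q13   q11  q12 
   q14   q13  q14 
(> = start, * = accepting)

start=q0 accept=q7,q8,q9,q10 q0-x->q1 q0-y->q2 q1-x->q3 q1-y->q4 q2-x->q5 q2-y->q6 q3-x->q7 q3-y->q8 q4-x->q9 q4-y->q10 q5-x->q11 q5-y->q12 q6-x->q13 q6-y->q14 q7-x->q7 q7-y->q8 q8-x->q9 q8-y->q10 q9-x->q11 q9-y->q12 q10-x->q13 q10-y->q14 q11-x->q7 q11-y->q8 q12-x->q9 q12-y->q10 q13-x->q11 q13-y->q12 q14-x->q13 q14-y->q14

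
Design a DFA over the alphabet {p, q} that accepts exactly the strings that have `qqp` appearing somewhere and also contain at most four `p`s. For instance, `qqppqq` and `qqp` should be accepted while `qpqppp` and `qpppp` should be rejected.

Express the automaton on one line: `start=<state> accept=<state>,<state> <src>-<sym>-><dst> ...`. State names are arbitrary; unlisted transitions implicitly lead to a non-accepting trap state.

start=S0 accept=S9,S13,S15,S16 S0-p->S1 S0-q->S2 S1-p->S3 S1-q->S4 S2-p->S1 S2-q->S5 S3-p->S6 S3-q->S7 S4-p->S3 S4-q->S8 S5-p->S9 S5-q->S5 S6-p->S10 S6-q->S11 S7-p->S6 S7-q->S12 S8-p->S13 S8-q->S8 S9-p->S13 S9-q->S9 S10-p->S10 S10-q->S10 S11-p->S10 S11-q->S14 S12-p->S15 S12-q->S12 S13-p->S15 S13-q->S13 S14-p->S16 S14-q->S14 S15-p->S16 S15-q->S15 S16-p->S10 S16-q->S16

Handle the two conditions separately and then intersect. One (4 states) tracks whether and how much of `qqp` has been seen; the other (6 states) tracks the count of `p`s, saturating at 5. Each combined state is a pair, one component from each; accept when both components accept. After merging equivalent states the machine shrinks.
17 states suffice.
          p    q  
>  S0     S1   S2 
   S1     S3   S4 
   S2     S1   S5 
   S3     S6   S7 
   S4     S3   S8 
   S5     S9   S5 
   S6    S10  S11 
   S7     S6  S12 
   S8    S13   S8 
 * S9    S13   S9 
   S10   S10  S10 
   S11   S10  S14 
   S12   S15  S12 
 * S13   S15  S13 
   S14   S16  S14 
 * S15   S16  S15 
 * S16   S10  S16 
(> = start, * = accepting)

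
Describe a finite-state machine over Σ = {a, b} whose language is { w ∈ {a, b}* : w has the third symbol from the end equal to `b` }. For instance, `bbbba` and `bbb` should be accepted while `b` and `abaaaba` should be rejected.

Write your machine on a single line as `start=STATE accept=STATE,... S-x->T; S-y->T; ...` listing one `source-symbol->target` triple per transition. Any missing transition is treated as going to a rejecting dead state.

start=q0; accept=q11,q12,q13,q14; q0-a->q1; q0-b->q2; q1-a->q3; q1-b->q4; q2-a->q5; q2-b->q6; q3-a->q7; q3-b->q8; q4-a->q9; q4-b->q10; q5-a->q11; q5-b->q12; q6-a->q13; q6-b->q14; q7-a->q7; q7-b->q8; q8-a->q9; q8-b->q10; q9-a->q11; q9-b->q12; q10-a->q13; q10-b->q14; q11-a->q7; q11-b->q8; q12-a->q9; q12-b->q10; q13-a->q11; q13-b->q12; q14-a->q13; q14-b->q14

Because acceptance depends on a position counted from the end, the machine has to buffer the most recent 3 symbols. Make each state the string of the last up-to-3 symbols read; on input `x` shift the window left and append `x`. Accept when the buffered window has length 3 and begins with `b`.
15 states suffice.
          a    b  
>  q0     q1   q2 
   q1     q3   q4 
   q2     q5   q6 
   q3     q7   q8 
   q4     q9  q10 
   q5    q11  q12 
   q6    q13  q14 
   q7     q7   q8 
   q8     q9  q10 
   q9    q11  q12 
   q10   q13  q14 
 * q11    q7   q8 
 * q12    q9  q10 
 * q13   q11  q12 
 * q14   q13  q14 
(> = start, * = accepting)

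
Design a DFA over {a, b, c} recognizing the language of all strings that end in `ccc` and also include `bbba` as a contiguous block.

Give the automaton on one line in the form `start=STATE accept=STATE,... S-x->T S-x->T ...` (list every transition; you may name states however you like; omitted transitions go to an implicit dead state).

Build one automaton per condition and run them in lockstep. One (4 states) tracks how much of the suffix `ccc` has currently been matched; the other (5 states) tracks whether and how much of `bbba` has been seen. Each combined state is a pair, one component from each; accept when both components accept. After merging equivalent states the machine shrinks.
An 8-state machine:
        a   b   c  
>  q0   q0  q1  q0 
   q1   q0  q2  q0 
   q2   q0  q3  q0 
   q3   q4  q3  q0 
   q4   q4  q4  q5 
   q5   q4  q4  q6 
   q6   q4  q4  q7 
 * q7   q4  q4  q7 
(> = start, * = accepting)

start=q0 accept=q7 q0-a->q0 q0-b->q1 q0-c->q0 q1-a->q0 q1-b->q2 q1-c->q0 q2-a->q0 q2-b->q3 q2-c->q0 q3-a->q4 q3-b->q3 q3-c->q0 q4-a->q4 q4-b->q4 q4-c->q5 q5-a->q4 q5-b->q4 q5-c->q6 q6-a->q4 q6-b->q4 q6-c->q7 q7-a->q4 q7-b->q4 q7-c->q7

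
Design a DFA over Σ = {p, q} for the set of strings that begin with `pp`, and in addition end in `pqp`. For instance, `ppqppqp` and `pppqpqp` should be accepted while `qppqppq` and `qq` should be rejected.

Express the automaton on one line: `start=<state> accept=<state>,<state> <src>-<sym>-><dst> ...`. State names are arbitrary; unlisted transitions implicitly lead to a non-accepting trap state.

start=A accept=I A-p->B A-q->C B-p->D B-q->E C-p->F C-q->C D-p->D D-q->G E-p->H E-q->C F-p->F F-q->E G-p->I G-q->J H-p->F H-q->E I-p->D I-q->G J-p->D J-q->J

Build one automaton per condition and run them in lockstep. One (4 states) tracks whether the input so far still matches the prefix `pp`; the other (4 states) tracks how much of the suffix `pqp` has currently been matched. Each combined state is a pair, one component from each; accept when both components accept.
10 states suffice.
       p  q 
>  A   B  C 
   B   D  E 
   C   F  C 
   D   D  G 
   E   H  C 
   F   F  E 
   G   I  J 
   H   F  E 
 * I   D  G 
   J   D  J 
(> = start, * = accepting)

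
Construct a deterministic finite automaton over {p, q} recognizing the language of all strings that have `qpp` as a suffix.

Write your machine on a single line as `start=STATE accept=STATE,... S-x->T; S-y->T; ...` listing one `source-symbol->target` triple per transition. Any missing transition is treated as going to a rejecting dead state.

start=A; accept=D; A-p->A; A-q->B; B-p->C; B-q->B; C-p->D; C-q->B; D-p->A; D-q->B

Let each state record the length of the longest suffix of the input read so far that is also a prefix of `qpp`. B means the last symbol is `q`; C means the last 2 symbols are `qp`; D means the last 3 symbols are `qpp`. Accept only at D, where the string currently ends in `qpp`.
With 4 states:
       p  q 
>  A   A  B 
   B   C  B 
   C   D  B 
 * D   A  B 
(> = start, * = accepting)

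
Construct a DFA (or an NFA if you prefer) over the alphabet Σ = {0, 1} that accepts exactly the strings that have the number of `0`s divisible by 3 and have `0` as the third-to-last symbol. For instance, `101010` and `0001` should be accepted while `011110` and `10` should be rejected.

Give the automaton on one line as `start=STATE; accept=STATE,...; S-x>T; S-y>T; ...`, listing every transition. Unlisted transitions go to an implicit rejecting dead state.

start=s0; accept=s4,s7,s8,s11; s0-0>s1; s0-1>s0; s1-0>s2; s1-1>s3; s2-0>s4; s2-1>s5; s3-0>s6; s3-1>s3; s4-0>s1; s4-1>s7; s5-0>s8; s5-1>s9; s6-0>s10; s6-1>s5; s7-0>s1; s7-1>s11; s8-0>s1; s8-1>s12; s9-0>s13; s9-1>s9; s10-0>s1; s10-1>s7; s11-0>s1; s11-1>s0; s12-0>s1; s12-1>s11; s13-0>s1; s13-1>s12

Handle the two conditions separately and then intersect. One (3 states) tracks the count of `0`s modulo 3; the other (15 states) tracks the last 3 symbols read. Each combined state is a pair, one component from each; accept when both components accept. Equivalent product states are then merged.
14 states suffice.
          0    1  
>  s0     s1   s0 
   s1     s2   s3 
   s2     s4   s5 
   s3     s6   s3 
 * s4     s1   s7 
   s5     s8   s9 
   s6    s10   s5 
 * s7     s1  s11 
 * s8     s1  s12 
   s9    s13   s9 
   s10    s1   s7 
 * s11    s1   s0 
   s12    s1  s11 
   s13    s1  s12 
(> = start, * = accepting)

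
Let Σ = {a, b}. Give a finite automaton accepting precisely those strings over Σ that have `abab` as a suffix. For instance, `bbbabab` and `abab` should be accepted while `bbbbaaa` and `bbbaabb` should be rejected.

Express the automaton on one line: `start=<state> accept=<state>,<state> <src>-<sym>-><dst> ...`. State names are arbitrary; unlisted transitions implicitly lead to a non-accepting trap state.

start=q0 accept=q4 q0-a->q1 q0-b->q0 q1-a->q1 q1-b->q2 q2-a->q3 q2-b->q0 q3-a->q1 q3-b->q4 q4-a->q3 q4-b->q0

Let each state record the length of the longest suffix of the input read so far that is also a prefix of `abab`. q1 means the last symbol is `a`; q2 means the last 2 symbols are `ab`; q3 means the last 3 symbols are `aba`; q4 means the last 4 symbols are `abab`. Accept only at q4, where the string currently ends in `abab`.
With 5 states:
        a   b  
>  q0   q1  q0 
   q1   q1  q2 
   q2   q3  q0 
   q3   q1  q4 
 * q4   q3  q0 
(> = start, * = accepting)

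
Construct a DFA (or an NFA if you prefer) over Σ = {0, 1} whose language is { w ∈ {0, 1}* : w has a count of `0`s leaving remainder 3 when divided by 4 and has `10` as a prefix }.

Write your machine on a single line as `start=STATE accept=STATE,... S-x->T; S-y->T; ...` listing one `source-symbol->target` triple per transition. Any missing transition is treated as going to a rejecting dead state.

start=A; accept=I; A-0->B; A-1->C; B-0->D; B-1->B; C-0->E; C-1->F; D-0->G; D-1->D; E-0->H; E-1->E; F-0->B; F-1->F; G-0->F; G-1->G; H-0->I; H-1->H; I-0->J; I-1->I; J-0->E; J-1->J

Handle the two conditions separately and then intersect. The first has 4 states tracking the count of `0`s modulo 4; the second has 4 states tracking whether the input so far still matches the prefix `10`. A product state is a pair (one from each), accepting exactly when both do.
With 10 states:
       0  1 
>  A   B  C 
   B   D  B 
   C   E  F 
   D   G  D 
   E   H  E 
   F   B  F 
   G   F  G 
   H   I  H 
 * I   J  I 
   J   E  J 
(> = start, * = accepting)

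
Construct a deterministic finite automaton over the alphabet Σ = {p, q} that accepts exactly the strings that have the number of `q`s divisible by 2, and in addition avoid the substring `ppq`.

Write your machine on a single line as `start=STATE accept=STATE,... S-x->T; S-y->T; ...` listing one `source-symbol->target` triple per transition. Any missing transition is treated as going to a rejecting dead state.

Handle the two conditions separately and then intersect. The first has 2 states tracking the count of `q`s modulo 2; the second has 4 states tracking partial matches of the forbidden pattern `ppq`. A product state is a pair (one from each), accepting exactly when both do. Minimizing collapses redundant product states.
6 states suffice.
       p  q 
>* A   B  C 
 * B   D  C 
   C   E  A 
 * D   D  F 
   E   F  A 
   F   F  F 
(> = start, * = accepting)

start=A; accept=A,B,D; A-p->B; A-q->C; B-p->D; B-q->C; C-p->E; C-q->A; D-p->D; D-q->F; E-p->F; E-q->A; F-p->F; F-q->F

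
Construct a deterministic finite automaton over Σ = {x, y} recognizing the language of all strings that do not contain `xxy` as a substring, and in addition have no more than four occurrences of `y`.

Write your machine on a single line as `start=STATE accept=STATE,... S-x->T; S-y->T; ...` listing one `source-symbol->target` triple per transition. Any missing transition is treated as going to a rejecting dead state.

start=q0; accept=q0,q1,q2,q3,q4,q5,q7,q8,q9; q0-x->q1; q0-y->q2; q1-x->q3; q1-y->q2; q2-x->q4; q2-y->q5; q3-x->q3; q3-y->q6; q4-x->q3; q4-y->q5; q5-x->q7; q5-y->q8; q6-x->q6; q6-y->q6; q7-x->q3; q7-y->q8; q8-x->q9; q8-y->q3; q9-x->q3; q9-y->q3

Run two small machines in parallel and take their product. The first has 4 states tracking partial matches of the forbidden pattern `xxy`; the second has 6 states tracking the count of `y`s, saturating at 5. A product state is a pair (one from each), accepting exactly when both do. Minimizing collapses redundant product states.
A 10-state machine:
        x   y  
>* q0   q1  q2 
 * q1   q3  q2 
 * q2   q4  q5 
 * q3   q3  q6 
 * q4   q3  q5 
 * q5   q7  q8 
   q6   q6  q6 
 * q7   q3  q8 
 * q8   q9  q3 
 * q9   q3  q3 
(> = start, * = accepting)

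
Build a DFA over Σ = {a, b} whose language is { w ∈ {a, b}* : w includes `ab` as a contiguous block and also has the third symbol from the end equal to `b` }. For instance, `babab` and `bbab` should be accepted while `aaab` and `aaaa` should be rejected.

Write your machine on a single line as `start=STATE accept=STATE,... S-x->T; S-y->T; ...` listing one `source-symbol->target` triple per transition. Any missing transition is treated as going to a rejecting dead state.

start=q0; accept=q7,q8,q9,q10; q0-a->q1; q0-b->q2; q1-a->q1; q1-b->q3; q2-a->q4; q2-b->q2; q3-a->q5; q3-b->q6; q4-a->q1; q4-b->q7; q5-a->q8; q5-b->q7; q6-a->q9; q6-b->q10; q7-a->q5; q7-b->q6; q8-a->q1; q8-b->q3; q9-a->q8; q9-b->q7; q10-a->q9; q10-b->q10

Handle the two conditions separately and then intersect. The first has 3 states tracking whether and how much of `ab` has been seen; the second has 15 states tracking the last 3 symbols read. A product state is a pair (one from each), accepting exactly when both do. Minimizing collapses redundant product states.
11 states suffice.
          a    b  
>  q0     q1   q2 
   q1     q1   q3 
   q2     q4   q2 
   q3     q5   q6 
   q4     q1   q7 
   q5     q8   q7 
   q6     q9  q10 
 * q7     q5   q6 
 * q8     q1   q3 
 * q9     q8   q7 
 * q10    q9  q10 
(> = start, * = accepting)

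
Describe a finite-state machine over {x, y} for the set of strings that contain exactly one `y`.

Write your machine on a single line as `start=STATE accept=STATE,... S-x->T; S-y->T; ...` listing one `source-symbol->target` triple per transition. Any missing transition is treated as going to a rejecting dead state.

Count `y`s, saturating at 2: state q0 means no `y` yet, q1 means one `y` seen, q2 means more than one. Each `y` increments (capped at q2); other symbols loop. Accept from {q1}.
With 3 states:
        x   y  
>  q0   q0  q1 
 * q1   q1  q2 
   q2   q2  q2 
(> = start, * = accepting)

start=q0; accept=q1; q0-x->q0; q0-y->q1; q1-x->q1; q1-y->q2; q2-x->q2; q2-y->q2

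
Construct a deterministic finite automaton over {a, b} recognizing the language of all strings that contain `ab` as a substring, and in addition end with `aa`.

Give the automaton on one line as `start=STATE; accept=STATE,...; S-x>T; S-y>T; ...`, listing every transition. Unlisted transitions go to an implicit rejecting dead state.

Run two small machines in parallel and take their product. One (3 states) tracks whether and how much of `ab` has been seen; the other (3 states) tracks how much of the suffix `aa` has currently been matched. Each combined state is a pair, one component from each; accept when both components accept.
A 6-state machine:
        a   b  
>  q0   q1  q0 
   q1   q2  q3 
   q2   q2  q3 
   q3   q4  q3 
   q4   q5  q3 
 * q5   q5  q3 
(> = start, * = accepting)

start=q0; accept=q5; q0-a>q1; q0-b>q0; q1-a>q2; q1-b>q3; q2-a>q2; q2-b>q3; q3-a>q4; q3-b>q3; q4-a>q5; q4-b>q3; q5-a>q5; q5-b>q3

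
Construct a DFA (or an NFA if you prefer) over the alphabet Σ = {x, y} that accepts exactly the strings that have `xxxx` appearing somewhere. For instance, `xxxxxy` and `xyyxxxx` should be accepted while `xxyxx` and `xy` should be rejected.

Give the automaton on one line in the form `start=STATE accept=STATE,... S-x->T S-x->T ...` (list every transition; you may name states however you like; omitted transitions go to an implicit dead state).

start=q0 accept=q4 q0-x->q1 q0-y->q0 q1-x->q2 q1-y->q0 q2-x->q3 q2-y->q0 q3-x->q4 q3-y->q0 q4-x->q4 q4-y->q4

States q0..q3 record the length of the longest prefix of `xxxx` that matches the current input suffix. Reaching q4 means `xxxx` has been seen, and we stay there forever. Accept from q4.
A 5-state machine:
        x   y  
>  q0   q1  q0 
   q1   q2  q0 
   q2   q3  q0 
   q3   q4  q0 
 * q4   q4  q4 
(> = start, * = accepting)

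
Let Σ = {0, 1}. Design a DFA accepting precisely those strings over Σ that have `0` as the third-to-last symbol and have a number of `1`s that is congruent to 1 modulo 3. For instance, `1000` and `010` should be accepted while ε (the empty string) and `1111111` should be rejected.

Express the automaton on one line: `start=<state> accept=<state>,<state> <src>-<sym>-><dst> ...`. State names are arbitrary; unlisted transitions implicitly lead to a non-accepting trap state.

Build one automaton per condition and run them in lockstep. The first has 15 states tracking the last 3 symbols read; the second has 3 states tracking the count of `1`s modulo 3. A product state is a pair (one from each), accepting exactly when both do. Equivalent product states are then merged.
A 14-state machine:
          0    1  
>  q0     q1   q2 
   q1     q3   q4 
   q2     q5   q6 
   q3     q3   q7 
   q4     q8   q6 
   q5     q9   q6 
   q6    q10   q0 
 * q7     q8   q6 
 * q8     q9   q6 
   q9    q11   q6 
   q10   q10  q12 
 * q11   q11   q6 
   q12    q1  q13 
 * q13    q5   q6 
(> = start, * = accepting)

start=q0 accept=q7,q8,q11,q13 q0-0->q1 q0-1->q2 q1-0->q3 q1-1->q4 q2-0->q5 q2-1->q6 q3-0->q3 q3-1->q7 q4-0->q8 q4-1->q6 q5-0->q9 q5-1->q6 q6-0->q10 q6-1->q0 q7-0->q8 q7-1->q6 q8-0->q9 q8-1->q6 q9-0->q11 q9-1->q6 q10-0->q10 q10-1->q12 q11-0->q11 q11-1->q6 q12-0->q1 q12-1->q13 q13-0->q5 q13-1->q6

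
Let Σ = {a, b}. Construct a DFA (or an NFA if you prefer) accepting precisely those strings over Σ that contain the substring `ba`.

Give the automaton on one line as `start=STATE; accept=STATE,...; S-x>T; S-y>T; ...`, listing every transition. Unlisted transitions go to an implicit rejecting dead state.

start=S0; accept=S2; S0-a>S0; S0-b>S1; S1-a>S2; S1-b>S1; S2-a>S2; S2-b>S2

Track how much of `ba` has been matched so far: state S0 is no progress, S2 is the absorbing accept state reached once `ba` has occurred. Intermediate states record partial matches; on a mismatch, fall back to the longest reusable overlap.
With 3 states:
        a   b  
>  S0   S0  S1 
   S1   S2  S1 
 * S2   S2  S2 
(> = start, * = accepting)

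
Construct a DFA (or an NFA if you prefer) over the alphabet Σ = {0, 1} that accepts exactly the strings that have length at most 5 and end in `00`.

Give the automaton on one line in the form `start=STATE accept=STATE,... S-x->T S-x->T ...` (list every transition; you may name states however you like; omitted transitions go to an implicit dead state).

Run two small machines in parallel and take their product. The first has 7 states tracking the input length, saturating at 6; the second has 3 states tracking how much of the suffix `00` has currently been matched. A product state is a pair (one from each), accepting exactly when both do. After merging equivalent states the machine shrinks.
A 13-state machine:
          0    1  
>  q0     q1   q2 
   q1     q3   q4 
   q2     q5   q4 
 * q3     q6   q7 
   q4     q8   q7 
   q5     q6   q7 
 * q6     q9  q10 
   q7    q11  q10 
   q8     q9  q10 
 * q9    q12  q10 
   q10   q10  q10 
   q11   q12  q10 
 * q12   q10  q10 
(> = start, * = accepting)

start=q0 accept=q3,q6,q9,q12 q0-0->q1 q0-1->q2 q1-0->q3 q1-1->q4 q2-0->q5 q2-1->q4 q3-0->q6 q3-1->q7 q4-0->q8 q4-1->q7 q5-0->q6 q5-1->q7 q6-0->q9 q6-1->q10 q7-0->q11 q7-1->q10 q8-0->q9 q8-1->q10 q9-0->q12 q9-1->q10 q10-0->q10 q10-1->q10 q11-0->q12 q11-1->q10 q12-0->q10 q12-1->q10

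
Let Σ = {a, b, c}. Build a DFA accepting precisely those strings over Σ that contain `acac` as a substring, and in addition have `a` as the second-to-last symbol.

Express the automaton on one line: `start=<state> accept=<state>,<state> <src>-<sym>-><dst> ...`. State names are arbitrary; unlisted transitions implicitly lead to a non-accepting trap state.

start=q0 accept=q4,q7 q0-a->q1 q0-b->q0 q0-c->q0 q1-a->q1 q1-b->q0 q1-c->q2 q2-a->q3 q2-b->q0 q2-c->q0 q3-a->q1 q3-b->q0 q3-c->q4 q4-a->q5 q4-b->q6 q4-c->q6 q5-a->q7 q5-b->q4 q5-c->q4 q6-a->q5 q6-b->q6 q6-c->q6 q7-a->q7 q7-b->q4 q7-c->q4

Handle the two conditions separately and then intersect. One (5 states) tracks whether and how much of `acac` has been seen; the other (13 states) tracks the last 2 symbols read. Each combined state is a pair, one component from each; accept when both components accept. Equivalent product states are then merged.
        a   b   c  
>  q0   q1  q0  q0 
   q1   q1  q0  q2 
   q2   q3  q0  q0 
   q3   q1  q0  q4 
 * q4   q5  q6  q6 
   q5   q7  q4  q4 
   q6   q5  q6  q6 
 * q7   q7  q4  q4 
(> = start, * = accepting)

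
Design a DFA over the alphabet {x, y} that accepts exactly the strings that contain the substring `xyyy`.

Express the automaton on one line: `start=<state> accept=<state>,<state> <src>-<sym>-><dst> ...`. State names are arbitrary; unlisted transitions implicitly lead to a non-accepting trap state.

start=q0 accept=q4 q0-x->q1 q0-y->q0 q1-x->q1 q1-y->q2 q2-x->q1 q2-y->q3 q3-x->q1 q3-y->q4 q4-x->q4 q4-y->q4

Track how much of `xyyy` has been matched so far: state q0 is no progress, q4 is the absorbing accept state reached once `xyyy` has occurred. Intermediate states record partial matches; on a mismatch, fall back to the longest reusable overlap.
With 5 states:
        x   y  
>  q0   q1  q0 
   q1   q1  q2 
   q2   q1  q3 
   q3   q1  q4 
 * q4   q4  q4 
(> = start, * = accepting)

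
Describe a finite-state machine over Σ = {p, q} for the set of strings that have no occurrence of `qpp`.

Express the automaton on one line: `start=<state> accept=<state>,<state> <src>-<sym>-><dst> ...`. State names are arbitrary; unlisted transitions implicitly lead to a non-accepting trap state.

This is the complement of 'contains `qpp`'. Use the same substring-matching states — s0 through s3 holding how much of `qpp` has just been matched — but flip the accepting set: everything except the trap s3 accepts.
4 states suffice.
        p   q  
>* s0   s0  s1 
 * s1   s2  s1 
 * s2   s3  s1 
   s3   s3  s3 
(> = start, * = accepting)

start=s0 accept=s0,s1,s2 s0-p->s0 s0-q->s1 s1-p->s2 s1-q->s1 s2-p->s3 s2-q->s1 s3-p->s3 s3-q->s3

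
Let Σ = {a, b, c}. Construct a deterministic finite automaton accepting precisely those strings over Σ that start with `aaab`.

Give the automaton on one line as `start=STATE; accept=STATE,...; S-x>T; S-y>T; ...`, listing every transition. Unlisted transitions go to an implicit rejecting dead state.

start=s0; accept=s4; s0-a>s1; s0-b>s5; s0-c>s5; s1-a>s2; s1-b>s5; s1-c>s5; s2-a>s3; s2-b>s5; s2-c>s5; s3-a>s5; s3-b>s4; s3-c>s5; s4-a>s4; s4-b>s4; s4-c>s4; s5-a>s5; s5-b>s5; s5-c>s5

Walk along `aaab` while the input agrees: from s0 take `a` to s1, and so on. Any deviation drops to the rejecting sink s5. Once s4 is reached the prefix is confirmed and every continuation is accepted.
6 states suffice.
        a   b   c  
>  s0   s1  s5  s5 
   s1   s2  s5  s5 
   s2   s3  s5  s5 
   s3   s5  s4  s5 
 * s4   s4  s4  s4 
   s5   s5  s5  s5 
(> = start, * = accepting)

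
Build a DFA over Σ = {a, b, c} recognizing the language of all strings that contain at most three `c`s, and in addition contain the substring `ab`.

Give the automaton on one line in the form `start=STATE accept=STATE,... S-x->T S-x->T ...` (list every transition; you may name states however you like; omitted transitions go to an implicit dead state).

Handle the two conditions separately and then intersect. One (5 states) tracks the count of `c`s, saturating at 4; the other (3 states) tracks whether and how much of `ab` has been seen. Each combined state is a pair, one component from each; accept when both components accept. Minimizing collapses redundant product states.
13 states suffice.
          a    b    c  
>  S0     S1   S0   S2 
   S1     S1   S3   S2 
   S2     S4   S2   S5 
 * S3     S3   S3   S6 
   S4     S4   S6   S5 
   S5     S7   S5   S8 
 * S6     S6   S6   S9 
   S7     S7   S9   S8 
   S8    S10   S8  S11 
 * S9     S9   S9  S12 
   S10   S10  S12  S11 
   S11   S11  S11  S11 
 * S12   S12  S12  S11 
(> = start, * = accepting)

start=S0 accept=S3,S6,S9,S12 S0-a->S1 S0-b->S0 S0-c->S2 S1-a->S1 S1-b->S3 S1-c->S2 S2-a->S4 S2-b->S2 S2-c->S5 S3-a->S3 S3-b->S3 S3-c->S6 S4-a->S4 S4-b->S6 S4-c->S5 S5-a->S7 S5-b->S5 S5-c->S8 S6-a->S6 S6-b->S6 S6-c->S9 S7-a->S7 S7-b->S9 S7-c->S8 S8-a->S10 S8-b->S8 S8-c->S11 S9-a->S9 S9-b->S9 S9-c->S12 S10-a->S10 S10-b->S12 S10-c->S11 S11-a->S11 S11-b->S11 S11-c->S11 S12-a->S12 S12-b->S12 S12-c->S11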